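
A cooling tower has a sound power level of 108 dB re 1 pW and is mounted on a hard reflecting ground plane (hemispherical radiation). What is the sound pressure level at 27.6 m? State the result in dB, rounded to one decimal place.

L_p = L_w − 10·log₁₀(2π·r²) with r = 27.6 m.
2π·r² = 4786 m², 10·log₁₀ of that is 36.800 dB.
L_p = 108 − 36.800 = 71.20 dB.

71.2 dB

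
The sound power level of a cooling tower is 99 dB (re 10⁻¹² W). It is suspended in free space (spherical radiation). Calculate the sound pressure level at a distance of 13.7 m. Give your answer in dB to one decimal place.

65.3 dB

L_p = L_w − 10·log₁₀(4π·r²) with r = 13.7 m.
4π·r² = 2359 m², 10·log₁₀ of that is 33.727 dB.
L_p = 99 − 33.727 = 65.27 dB.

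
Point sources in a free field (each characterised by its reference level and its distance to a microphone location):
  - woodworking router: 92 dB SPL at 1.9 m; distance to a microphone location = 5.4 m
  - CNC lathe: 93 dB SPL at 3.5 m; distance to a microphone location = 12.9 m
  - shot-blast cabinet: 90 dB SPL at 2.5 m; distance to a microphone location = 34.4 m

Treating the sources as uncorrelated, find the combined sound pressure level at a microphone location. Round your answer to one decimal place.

85.4 dB SPL

First find each source's level at the receiver (point-source: −20·log₁₀(r/r_ref)), then combine on an intensity basis.
woodworking router: 92 − 20·log₁₀(5.4/1.9) = 92 − 9.07 = 82.93 dB SPL.
CNC lathe: 93 − 20·log₁₀(12.9/3.5) = 93 − 11.33 = 81.67 dB SPL.
shot-blast cabinet: 90 − 20·log₁₀(34.4/2.5) = 90 − 22.77 = 67.23 dB SPL.
Σ 10^(L/10) = 3.484e+08 → L_total = 10·log₁₀(3.484e+08) = 85.42 dB SPL.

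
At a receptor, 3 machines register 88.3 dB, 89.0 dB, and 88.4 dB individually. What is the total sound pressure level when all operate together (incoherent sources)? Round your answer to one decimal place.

Incoherent sources combine by intensity addition: L_total = 10·log₁₀(Σ 10^(L_i/10)).
Σ 10^(L/10) = 10^(88.3/10) + 10^(89.0/10) + 10^(88.4/10) = 2.162e+09.
L_total = 10·log₁₀(2.162e+09) = 93.35 dB.

93.3 dB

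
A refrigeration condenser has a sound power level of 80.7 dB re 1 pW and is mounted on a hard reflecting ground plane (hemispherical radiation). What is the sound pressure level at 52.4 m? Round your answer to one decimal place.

38.3 dB

The power spreads over a hemisphere of area 2π·r², so L_p = L_w − 10·log₁₀(2π·r²).
2π·r² = 1.725e+04 m², 10·log₁₀ of that is 42.368 dB.
L_p = 80.7 − 42.368 = 38.33 dB.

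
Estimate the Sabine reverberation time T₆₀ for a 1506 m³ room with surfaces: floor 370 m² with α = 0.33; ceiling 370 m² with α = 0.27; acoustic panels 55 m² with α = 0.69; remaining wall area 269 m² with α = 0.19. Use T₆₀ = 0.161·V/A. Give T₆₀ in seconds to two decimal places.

0.78 s

Summing Sᵢαᵢ: 370·0.33 + 370·0.27 + 55·0.69 + 269·0.19 = 311.06 m².
T₆₀ = 0.161 × 1506 / 311.06 = 0.779 s.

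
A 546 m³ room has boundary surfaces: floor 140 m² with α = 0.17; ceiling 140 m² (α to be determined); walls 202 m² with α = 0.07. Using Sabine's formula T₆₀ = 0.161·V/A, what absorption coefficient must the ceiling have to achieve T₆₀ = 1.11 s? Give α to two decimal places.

0.29

Required total absorption A = 0.161·546/1.11 = 79.19 m².
Absorption from the other surfaces = 140·0.17 + 202·0.07 = 37.94 m², so the ceiling must supply 41.25 m² over 140 m².
α = 41.25/140 = 0.295.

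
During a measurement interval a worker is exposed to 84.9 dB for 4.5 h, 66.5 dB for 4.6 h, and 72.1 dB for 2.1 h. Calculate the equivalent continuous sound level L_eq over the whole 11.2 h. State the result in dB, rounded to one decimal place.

81.1 dB

The energy average is taken in the linear domain: L_eq = 10·log₁₀[(Σ tᵢ·10^(Lᵢ/10))/T], T = 11.2 h.
Σ tᵢ·10^(Lᵢ/10) = 4.5·10^(84.9/10) + 4.6·10^(66.5/10) + 2.1·10^(72.1/10) = 1.445e+09.
L_eq = 10·log₁₀(1.445e+09/11.2) = 81.11 dB.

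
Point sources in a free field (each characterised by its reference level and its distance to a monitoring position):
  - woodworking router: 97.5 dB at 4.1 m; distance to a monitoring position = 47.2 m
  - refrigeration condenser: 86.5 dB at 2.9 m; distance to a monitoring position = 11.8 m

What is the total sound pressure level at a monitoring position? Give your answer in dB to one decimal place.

78.4 dB

Apply inverse-square spreading to bring every level to the receiver, then sum 10^(L/10).
woodworking router: 97.5 − 20·log₁₀(47.2/4.1) = 97.5 − 21.22 = 76.28 dB.
refrigeration condenser: 86.5 − 20·log₁₀(11.8/2.9) = 86.5 − 12.19 = 74.31 dB.
Σ 10^(L/10) = 6.941e+07 → L_total = 10·log₁₀(6.941e+07) = 78.41 dB.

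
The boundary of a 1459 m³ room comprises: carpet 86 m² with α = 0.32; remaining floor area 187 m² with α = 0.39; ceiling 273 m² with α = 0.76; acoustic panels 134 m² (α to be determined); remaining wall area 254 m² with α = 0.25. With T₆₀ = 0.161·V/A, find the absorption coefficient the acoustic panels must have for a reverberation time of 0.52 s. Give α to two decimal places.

0.60

Required total absorption A = 0.161·1459/0.52 = 451.73 m².
Absorption from the other surfaces = 86·0.32 + 187·0.39 + 273·0.76 + 254·0.25 = 371.43 m², so the acoustic panels must supply 80.30 m² over 134 m².
α = 80.30/134 = 0.599.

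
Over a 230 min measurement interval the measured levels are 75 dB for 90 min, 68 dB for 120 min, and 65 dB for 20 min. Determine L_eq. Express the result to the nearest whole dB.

72 dB

L_eq = 10·log₁₀[(1/T)·Σ tᵢ·10^(Lᵢ/10)] with T = 230 min.
Σ tᵢ·10^(Lᵢ/10) = 90·10^(75/10) + 120·10^(68/10) + 20·10^(65/10) = 3.666e+09.
L_eq = 10·log₁₀(3.666e+09/230) = 72.03 dB.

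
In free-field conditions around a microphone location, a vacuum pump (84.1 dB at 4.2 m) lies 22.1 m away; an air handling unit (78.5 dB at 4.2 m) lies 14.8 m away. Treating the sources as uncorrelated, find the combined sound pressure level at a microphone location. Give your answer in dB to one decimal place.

First find each source's level at the receiver (point-source: −20·log₁₀(r/r_ref)), then combine on an intensity basis.
vacuum pump: 84.1 − 20·log₁₀(22.1/4.2) = 84.1 − 14.42 = 69.68 dB.
air handling unit: 78.5 − 20·log₁₀(14.8/4.2) = 78.5 − 10.94 = 67.56 dB.
Σ 10^(L/10) = 1.498e+07 → L_total = 10·log₁₀(1.498e+07) = 71.76 dB.

71.8 dB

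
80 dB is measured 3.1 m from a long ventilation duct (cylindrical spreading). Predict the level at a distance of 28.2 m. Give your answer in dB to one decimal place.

70.4 dB

Line-source attenuation: ΔL = 10·log₁₀(r₂/r₁) = 10·log₁₀(28.2/3.1) = 9.589 dB.
L₂ = 80 − 10·log₁₀(28.2/3.1) = 80 − 9.589 = 70.41 dB.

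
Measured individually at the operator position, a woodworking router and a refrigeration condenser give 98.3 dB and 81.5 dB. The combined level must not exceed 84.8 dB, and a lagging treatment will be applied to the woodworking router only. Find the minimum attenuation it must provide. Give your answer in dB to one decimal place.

Everything except the woodworking router sums to 10^(81.5/10) = 1.413e+08 in linear terms, 81.50 dB.
To meet 84.8 dB overall, the treated woodworking router may contribute at most 10^(84.8/10) − 1.413e+08 = 1.607e+08, i.e. 82.06 dB.
So the woodworking router must be reduced from 98.3 to 82.06 dB: IL = 16.24 dB.

16.2 dB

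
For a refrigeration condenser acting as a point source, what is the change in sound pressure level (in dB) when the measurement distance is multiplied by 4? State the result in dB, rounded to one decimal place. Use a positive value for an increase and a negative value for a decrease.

A point source loses 6 dB per doubling of distance; generally ΔL = −20·log₁₀(r₂/r₁).
ΔL = −20·log₁₀(4) = -12.04 dB.

-12.0 dB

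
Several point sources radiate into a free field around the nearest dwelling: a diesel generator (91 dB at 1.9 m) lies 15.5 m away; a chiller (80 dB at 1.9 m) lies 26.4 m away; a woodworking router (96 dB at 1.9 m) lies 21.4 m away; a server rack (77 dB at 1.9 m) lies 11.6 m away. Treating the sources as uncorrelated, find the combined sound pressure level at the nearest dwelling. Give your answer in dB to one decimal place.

First find each source's level at the receiver (point-source: −20·log₁₀(r/r_ref)), then combine on an intensity basis.
diesel generator: 91 − 20·log₁₀(15.5/1.9) = 91 − 18.23 = 72.77 dB.
chiller: 80 − 20·log₁₀(26.4/1.9) = 80 − 22.86 = 57.14 dB.
woodworking router: 96 − 20·log₁₀(21.4/1.9) = 96 − 21.03 = 74.97 dB.
server rack: 77 − 20·log₁₀(11.6/1.9) = 77 − 15.71 = 61.29 dB.
Σ 10^(L/10) = 5.216e+07 → L_total = 10·log₁₀(5.216e+07) = 77.17 dB.

77.2 dB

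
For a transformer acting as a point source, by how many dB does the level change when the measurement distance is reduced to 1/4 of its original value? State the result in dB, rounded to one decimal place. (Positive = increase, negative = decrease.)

+12.0 dB

With spherical spreading the level changes by −20·log₁₀(r₂/r₁).
ΔL = −20·log₁₀(0.25) = +12.04 dB.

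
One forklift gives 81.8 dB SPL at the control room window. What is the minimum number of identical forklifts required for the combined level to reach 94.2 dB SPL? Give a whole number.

18

Need L₁ + 10·log₁₀ N ≥ 94.2, i.e. log₁₀ N ≥ 1.24.
N ≥ 10^(12.4/10) = 17.378, so N = 18.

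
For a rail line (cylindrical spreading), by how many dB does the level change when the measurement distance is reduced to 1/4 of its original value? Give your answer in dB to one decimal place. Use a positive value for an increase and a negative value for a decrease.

+6.0 dB

Line-source spreading: ΔL = −10·log₁₀(r₂/r₁).
ΔL = −10·log₁₀(0.25) = +6.02 dB.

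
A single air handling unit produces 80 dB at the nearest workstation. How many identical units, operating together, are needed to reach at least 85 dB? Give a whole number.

The shortfall is 85 − 80 = 5.0 dB, and N units add 10·log₁₀ N, so need 10·log₁₀ N ≥ 5.0.
N ≥ 10^(5.0/10) = 3.162, so N = 4.

4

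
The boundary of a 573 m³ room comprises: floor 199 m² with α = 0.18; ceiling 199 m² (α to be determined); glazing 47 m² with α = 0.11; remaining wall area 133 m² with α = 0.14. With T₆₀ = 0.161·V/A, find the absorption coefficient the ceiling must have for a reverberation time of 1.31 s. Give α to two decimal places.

From T₆₀ = 0.161·V/A, the target T₆₀ = 1.31 s needs A = 0.161·573/1.31 = 70.42 m².
Absorption from the other surfaces = 199·0.18 + 47·0.11 + 133·0.14 = 59.61 m², so the ceiling must supply 10.81 m² over 199 m².
α = 10.81/199 = 0.054.

0.05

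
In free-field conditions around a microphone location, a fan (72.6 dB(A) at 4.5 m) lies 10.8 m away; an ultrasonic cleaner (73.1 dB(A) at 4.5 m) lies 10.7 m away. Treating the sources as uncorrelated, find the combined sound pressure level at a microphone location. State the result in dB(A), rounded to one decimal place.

68.3 dB(A)

Propagate each source to the receiver with L = L_ref − 20·log₁₀(r/r_ref), then add intensities.
fan: 72.6 − 20·log₁₀(10.8/4.5) = 72.6 − 7.60 = 65.00 dB(A).
ultrasonic cleaner: 73.1 − 20·log₁₀(10.7/4.5) = 73.1 − 7.52 = 65.58 dB(A).
Σ 10^(L/10) = 6.770e+06 → L_total = 10·log₁₀(6.770e+06) = 68.31 dB(A).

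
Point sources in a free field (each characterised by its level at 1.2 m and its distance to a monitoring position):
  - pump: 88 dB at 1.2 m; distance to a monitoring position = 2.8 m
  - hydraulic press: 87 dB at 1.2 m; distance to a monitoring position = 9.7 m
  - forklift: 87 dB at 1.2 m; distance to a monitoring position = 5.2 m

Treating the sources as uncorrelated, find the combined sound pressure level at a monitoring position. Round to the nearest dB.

82 dB

Apply inverse-square spreading to bring every level to the receiver, then sum 10^(L/10).
pump: 88 − 20·log₁₀(2.8/1.2) = 88 − 7.36 = 80.64 dB.
hydraulic press: 87 − 20·log₁₀(9.7/1.2) = 87 − 18.15 = 68.85 dB.
forklift: 87 − 20·log₁₀(5.2/1.2) = 87 − 12.74 = 74.26 dB.
Σ 10^(L/10) = 1.503e+08 → L_total = 10·log₁₀(1.503e+08) = 81.77 dB.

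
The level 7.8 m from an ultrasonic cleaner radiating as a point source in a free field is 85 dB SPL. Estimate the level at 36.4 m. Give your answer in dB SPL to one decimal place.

For a point source, L₂ = L₁ − 20·log₁₀(r₂/r₁).
L₂ = 85 − 20·log₁₀(36.4/7.8) = 85 − 13.380 = 71.62 dB SPL.

71.6 dB SPL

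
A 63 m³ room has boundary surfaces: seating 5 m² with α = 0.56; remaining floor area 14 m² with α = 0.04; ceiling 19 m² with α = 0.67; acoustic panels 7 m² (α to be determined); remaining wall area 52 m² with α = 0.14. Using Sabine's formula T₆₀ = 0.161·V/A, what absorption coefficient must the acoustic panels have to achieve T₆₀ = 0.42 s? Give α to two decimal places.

From T₆₀ = 0.161·V/A, the target T₆₀ = 0.42 s needs A = 0.161·63/0.42 = 24.15 m².
Absorption from the other surfaces = 5·0.56 + 14·0.04 + 19·0.67 + 52·0.14 = 23.37 m², so the acoustic panels must supply 0.78 m² over 7 m².
α = 0.78/7 = 0.111.

0.11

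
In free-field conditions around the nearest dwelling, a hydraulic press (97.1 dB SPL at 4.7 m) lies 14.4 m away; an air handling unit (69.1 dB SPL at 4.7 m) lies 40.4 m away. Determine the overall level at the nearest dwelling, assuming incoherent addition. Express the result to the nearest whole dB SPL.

First find each source's level at the receiver (point-source: −20·log₁₀(r/r_ref)), then combine on an intensity basis.
hydraulic press: 97.1 − 20·log₁₀(14.4/4.7) = 97.1 − 9.73 = 87.37 dB SPL.
air handling unit: 69.1 − 20·log₁₀(40.4/4.7) = 69.1 − 18.69 = 50.41 dB SPL.
Σ 10^(L/10) = 5.465e+08 → L_total = 10·log₁₀(5.465e+08) = 87.38 dB SPL.

87 dB SPL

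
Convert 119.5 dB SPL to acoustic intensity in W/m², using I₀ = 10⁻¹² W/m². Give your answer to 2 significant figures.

0.89 W/m²

I/I₀ = 10^(119.5/10) = 8.913e+11, so I = 8.913e+11 × 10⁻¹² W/m².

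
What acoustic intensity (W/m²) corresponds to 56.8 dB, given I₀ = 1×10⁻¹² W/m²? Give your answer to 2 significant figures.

4.8e-07 W/m²

I = I₀·10^(L/10) = 10⁻¹² × 10^(56.8/10) = 10^(-6.320).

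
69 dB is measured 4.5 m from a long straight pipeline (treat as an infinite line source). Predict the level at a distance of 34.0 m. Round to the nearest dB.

60 dB

Cylindrical spreading from a line source gives a 10·log₁₀(r₂/r₁) drop.
L₂ = 69 − 10·log₁₀(34.0/4.5) = 69 − 8.783 = 60.22 dB.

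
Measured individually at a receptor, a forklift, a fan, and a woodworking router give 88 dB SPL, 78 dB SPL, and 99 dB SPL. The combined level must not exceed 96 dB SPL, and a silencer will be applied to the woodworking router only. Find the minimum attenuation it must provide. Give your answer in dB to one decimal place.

Everything except the woodworking router sums to 10^(88/10) + 10^(78/10) = 6.941e+08 in linear terms, 88.41 dB SPL.
To meet 96 dB SPL overall, the treated woodworking router may contribute at most 10^(96/10) − 6.941e+08 = 3.287e+09, i.e. 95.17 dB SPL.
So the woodworking router must be reduced from 99 to 95.17 dB SPL: IL = 3.83 dB.

3.8 dB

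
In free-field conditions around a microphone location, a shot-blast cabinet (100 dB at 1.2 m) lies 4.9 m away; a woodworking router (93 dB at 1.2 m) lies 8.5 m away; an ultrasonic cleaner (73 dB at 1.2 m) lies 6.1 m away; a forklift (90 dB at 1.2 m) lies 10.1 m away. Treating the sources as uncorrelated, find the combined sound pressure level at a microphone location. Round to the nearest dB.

88 dB

Propagate each source to the receiver with L = L_ref − 20·log₁₀(r/r_ref), then add intensities.
shot-blast cabinet: 100 − 20·log₁₀(4.9/1.2) = 100 − 12.22 = 87.78 dB.
woodworking router: 93 − 20·log₁₀(8.5/1.2) = 93 − 17.00 = 76.00 dB.
ultrasonic cleaner: 73 − 20·log₁₀(6.1/1.2) = 73 − 14.12 = 58.88 dB.
forklift: 90 − 20·log₁₀(10.1/1.2) = 90 − 18.50 = 71.50 dB.
Σ 10^(L/10) = 6.544e+08 → L_total = 10·log₁₀(6.544e+08) = 88.16 dB.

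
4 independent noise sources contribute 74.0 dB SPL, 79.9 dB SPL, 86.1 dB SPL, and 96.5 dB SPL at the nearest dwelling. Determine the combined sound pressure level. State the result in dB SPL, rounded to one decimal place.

97.0 dB SPL

For uncorrelated sources the intensities add, so convert each level to linear form, sum, and take 10·log₁₀ of the total.
Σ 10^(L/10) = 10^(74.0/10) + 10^(79.9/10) + 10^(86.1/10) + 10^(96.5/10) = 4.997e+09.
L_total = 10·log₁₀(4.997e+09) = 96.99 dB SPL.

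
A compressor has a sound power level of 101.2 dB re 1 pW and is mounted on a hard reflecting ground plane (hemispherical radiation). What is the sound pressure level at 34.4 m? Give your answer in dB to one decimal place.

62.5 dB

The power spreads over a hemisphere of area 2π·r², so L_p = L_w − 10·log₁₀(2π·r²).
2π·r² = 7435 m², 10·log₁₀ of that is 38.713 dB.
L_p = 101.2 − 38.713 = 62.49 dB.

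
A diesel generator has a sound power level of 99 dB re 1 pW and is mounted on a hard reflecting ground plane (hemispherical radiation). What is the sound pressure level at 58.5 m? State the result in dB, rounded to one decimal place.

The power spreads over a hemisphere of area 2π·r², so L_p = L_w − 10·log₁₀(2π·r²).
2π·r² = 2.15e+04 m², 10·log₁₀ of that is 43.325 dB.
L_p = 99 − 43.325 = 55.68 dB.

55.7 dB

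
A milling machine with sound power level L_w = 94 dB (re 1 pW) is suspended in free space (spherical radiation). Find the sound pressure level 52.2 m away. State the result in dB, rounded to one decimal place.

48.7 dB

The power spreads over a sphere of area 4π·r², so L_p = L_w − 10·log₁₀(4π·r²).
4π·r² = 3.424e+04 m², 10·log₁₀ of that is 45.346 dB.
L_p = 94 − 45.346 = 48.65 dB.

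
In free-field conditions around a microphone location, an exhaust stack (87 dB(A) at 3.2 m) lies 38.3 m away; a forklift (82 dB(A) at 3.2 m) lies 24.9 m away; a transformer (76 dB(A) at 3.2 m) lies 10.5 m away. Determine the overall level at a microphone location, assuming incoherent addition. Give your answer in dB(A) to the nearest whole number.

First find each source's level at the receiver (point-source: −20·log₁₀(r/r_ref)), then combine on an intensity basis.
exhaust stack: 87 − 20·log₁₀(38.3/3.2) = 87 − 21.56 = 65.44 dB(A).
forklift: 82 − 20·log₁₀(24.9/3.2) = 82 − 17.82 = 64.18 dB(A).
transformer: 76 − 20·log₁₀(10.5/3.2) = 76 − 10.32 = 65.68 dB(A).
Σ 10^(L/10) = 9.814e+06 → L_total = 10·log₁₀(9.814e+06) = 69.92 dB(A).

70 dB(A)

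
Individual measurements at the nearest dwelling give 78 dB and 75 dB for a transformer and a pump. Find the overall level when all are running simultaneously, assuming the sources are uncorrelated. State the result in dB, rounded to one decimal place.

For uncorrelated sources the intensities add, so convert each level to linear form, sum, and take 10·log₁₀ of the total.
Σ 10^(L/10) = 10^(78/10) + 10^(75/10) = 9.472e+07.
L_total = 10·log₁₀(9.472e+07) = 79.76 dB.

79.8 dB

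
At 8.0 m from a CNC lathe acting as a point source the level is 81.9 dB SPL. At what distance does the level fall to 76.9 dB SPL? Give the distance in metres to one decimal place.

For a point source L₁ − L₂ = 20·log₁₀(r₂/r₁), so r₂ = r₁·10^((L₁−L₂)/20).
r₂ = 8.0·10^((81.9−76.9)/20) = 8.0·10^(5.0/20) = 14.23 m.

14.2 m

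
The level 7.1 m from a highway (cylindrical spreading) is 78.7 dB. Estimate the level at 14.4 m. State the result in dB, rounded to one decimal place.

75.6 dB

Cylindrical spreading from a line source gives a 10·log₁₀(r₂/r₁) drop.
L₂ = 78.7 − 10·log₁₀(14.4/7.1) = 78.7 − 3.071 = 75.63 dB.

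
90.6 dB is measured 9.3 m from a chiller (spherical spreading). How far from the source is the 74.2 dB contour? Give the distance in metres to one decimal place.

61.4 m

For a point source L₁ − L₂ = 20·log₁₀(r₂/r₁), so r₂ = r₁·10^((L₁−L₂)/20).
r₂ = 9.3·10^((90.6−74.2)/20) = 9.3·10^(16.4/20) = 61.44 m.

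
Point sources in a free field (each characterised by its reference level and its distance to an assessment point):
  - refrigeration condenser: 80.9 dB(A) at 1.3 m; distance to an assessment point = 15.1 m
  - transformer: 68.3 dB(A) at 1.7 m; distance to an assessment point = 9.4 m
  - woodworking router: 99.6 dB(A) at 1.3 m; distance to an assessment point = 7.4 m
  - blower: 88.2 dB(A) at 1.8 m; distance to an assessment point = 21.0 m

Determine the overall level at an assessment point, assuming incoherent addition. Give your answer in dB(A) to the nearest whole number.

85 dB(A)

Apply inverse-square spreading to bring every level to the receiver, then sum 10^(L/10).
refrigeration condenser: 80.9 − 20·log₁₀(15.1/1.3) = 80.9 − 21.30 = 59.60 dB(A).
transformer: 68.3 − 20·log₁₀(9.4/1.7) = 68.3 − 14.85 = 53.45 dB(A).
woodworking router: 99.6 − 20·log₁₀(7.4/1.3) = 99.6 − 15.11 = 84.49 dB(A).
blower: 88.2 − 20·log₁₀(21.0/1.8) = 88.2 − 21.34 = 66.86 dB(A).
Σ 10^(L/10) = 2.875e+08 → L_total = 10·log₁₀(2.875e+08) = 84.59 dB(A).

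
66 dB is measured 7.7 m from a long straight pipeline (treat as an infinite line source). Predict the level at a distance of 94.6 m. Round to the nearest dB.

55 dB

For a line source, L₂ = L₁ − 10·log₁₀(r₂/r₁).
L₂ = 66 − 10·log₁₀(94.6/7.7) = 66 − 10.894 = 55.11 dB.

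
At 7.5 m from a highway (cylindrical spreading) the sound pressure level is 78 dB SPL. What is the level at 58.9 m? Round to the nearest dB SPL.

69 dB SPL

Cylindrical spreading from a line source gives a 10·log₁₀(r₂/r₁) drop.
L₂ = 78 − 10·log₁₀(58.9/7.5) = 78 − 8.951 = 69.05 dB SPL.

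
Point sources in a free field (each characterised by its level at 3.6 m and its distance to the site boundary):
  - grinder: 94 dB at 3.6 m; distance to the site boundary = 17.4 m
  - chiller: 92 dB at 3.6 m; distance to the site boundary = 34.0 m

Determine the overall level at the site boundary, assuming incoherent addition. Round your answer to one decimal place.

81.0 dB

Apply inverse-square spreading to bring every level to the receiver, then sum 10^(L/10).
grinder: 94 − 20·log₁₀(17.4/3.6) = 94 − 13.68 = 80.32 dB.
chiller: 92 − 20·log₁₀(34.0/3.6) = 92 − 19.50 = 72.50 dB.
Σ 10^(L/10) = 1.253e+08 → L_total = 10·log₁₀(1.253e+08) = 80.98 dB.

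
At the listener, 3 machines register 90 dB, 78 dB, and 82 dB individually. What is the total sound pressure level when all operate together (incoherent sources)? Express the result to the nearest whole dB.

Incoherent sources combine by intensity addition: L_total = 10·log₁₀(Σ 10^(L_i/10)).
Σ 10^(L/10) = 10^(90/10) + 10^(78/10) + 10^(82/10) = 1.222e+09.
L_total = 10·log₁₀(1.222e+09) = 90.87 dB.

91 dB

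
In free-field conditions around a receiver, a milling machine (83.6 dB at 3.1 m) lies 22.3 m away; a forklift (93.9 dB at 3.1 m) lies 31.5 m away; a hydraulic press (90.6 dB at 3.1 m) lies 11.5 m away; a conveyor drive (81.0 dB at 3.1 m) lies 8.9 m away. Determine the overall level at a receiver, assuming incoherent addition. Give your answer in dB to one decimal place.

81.0 dB

Apply inverse-square spreading to bring every level to the receiver, then sum 10^(L/10).
milling machine: 83.6 − 20·log₁₀(22.3/3.1) = 83.6 − 17.14 = 66.46 dB.
forklift: 93.9 − 20·log₁₀(31.5/3.1) = 93.9 − 20.14 = 73.76 dB.
hydraulic press: 90.6 − 20·log₁₀(11.5/3.1) = 90.6 − 11.39 = 79.21 dB.
conveyor drive: 81.0 − 20·log₁₀(8.9/3.1) = 81.0 − 9.16 = 71.84 dB.
Σ 10^(L/10) = 1.269e+08 → L_total = 10·log₁₀(1.269e+08) = 81.03 dB.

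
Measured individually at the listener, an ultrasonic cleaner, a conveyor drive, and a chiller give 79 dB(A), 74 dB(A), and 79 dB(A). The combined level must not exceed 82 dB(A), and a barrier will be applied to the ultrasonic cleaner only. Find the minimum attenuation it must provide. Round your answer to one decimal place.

1.7 dB

Fixed contribution from the other sources: Σ 10^(L/10) = 10^(74/10) + 10^(79/10) = 1.046e+08 (80.19 dB(A)).
The limit corresponds to 10^(82/10) = 1.585e+08; subtracting the fixed part leaves 5.394e+07 for the ultrasonic cleaner, i.e. 77.32 dB(A).
Required insertion loss = 79 − 77.32 = 1.68 dB.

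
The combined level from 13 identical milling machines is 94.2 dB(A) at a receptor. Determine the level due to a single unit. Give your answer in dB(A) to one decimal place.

For N identical incoherent sources L_total = L₁ + 10·log₁₀ N, so L₁ = 94.2 − 10·log₁₀(13) = 94.2 − 11.139.

83.1 dB(A)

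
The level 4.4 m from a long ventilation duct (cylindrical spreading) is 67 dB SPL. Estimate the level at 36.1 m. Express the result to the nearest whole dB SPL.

Line-source attenuation: ΔL = 10·log₁₀(r₂/r₁) = 10·log₁₀(36.1/4.4) = 9.141 dB.
L₂ = 67 − 10·log₁₀(36.1/4.4) = 67 − 9.141 = 57.86 dB SPL.

58 dB SPL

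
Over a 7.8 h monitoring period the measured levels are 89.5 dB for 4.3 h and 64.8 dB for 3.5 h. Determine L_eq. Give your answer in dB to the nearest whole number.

L_eq = 10·log₁₀[(1/T)·Σ tᵢ·10^(Lᵢ/10)] with T = 7.8 h.
Σ tᵢ·10^(Lᵢ/10) = 4.3·10^(89.5/10) + 3.5·10^(64.8/10) = 3.843e+09.
L_eq = 10·log₁₀(3.843e+09/7.8) = 86.93 dB.

87 dB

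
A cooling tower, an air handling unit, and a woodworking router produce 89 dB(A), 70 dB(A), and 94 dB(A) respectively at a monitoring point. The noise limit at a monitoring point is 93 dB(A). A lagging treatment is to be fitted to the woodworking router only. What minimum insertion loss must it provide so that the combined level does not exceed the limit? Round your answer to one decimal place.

3.2 dB

Everything except the woodworking router sums to 10^(89/10) + 10^(70/10) = 8.043e+08 in linear terms, 89.05 dB(A).
To meet 93 dB(A) overall, the treated woodworking router may contribute at most 10^(93/10) − 8.043e+08 = 1.191e+09, i.e. 90.76 dB(A).
So the woodworking router must be reduced from 94 to 90.76 dB(A): IL = 3.24 dB.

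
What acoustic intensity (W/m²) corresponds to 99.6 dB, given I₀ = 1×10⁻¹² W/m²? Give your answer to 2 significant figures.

0.0091 W/m²

L = 10·log₁₀(I/I₀) ⇒ I = I₀·10^(L/10) = 10⁻¹² × 10^9.96.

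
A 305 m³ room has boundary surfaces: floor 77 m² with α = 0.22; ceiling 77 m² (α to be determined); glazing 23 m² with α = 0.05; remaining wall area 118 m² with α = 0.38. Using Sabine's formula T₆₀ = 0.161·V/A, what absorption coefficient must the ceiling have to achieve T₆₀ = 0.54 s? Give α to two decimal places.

0.36

A = 0.161·V/T₆₀ = 0.161·305/0.54 = 90.94 m² sabins.
Absorption from the other surfaces = 77·0.22 + 23·0.05 + 118·0.38 = 62.93 m², so the ceiling must supply 28.01 m² over 77 m².
α = 28.01/77 = 0.364.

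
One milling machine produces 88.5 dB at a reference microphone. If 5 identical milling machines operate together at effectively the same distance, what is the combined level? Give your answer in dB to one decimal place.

N identical incoherent sources raise the level by 10·log₁₀ N.
L_total = 88.5 + 10·log₁₀(5) = 88.5 + 6.990 = 95.49 dB.

95.5 dB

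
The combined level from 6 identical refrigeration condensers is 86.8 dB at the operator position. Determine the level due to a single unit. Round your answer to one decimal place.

Dividing the total intensity by 6 lowers the level by 10·log₁₀ 6 = 7.782 dB: L₁ = 86.8 − 7.782.

79.0 dB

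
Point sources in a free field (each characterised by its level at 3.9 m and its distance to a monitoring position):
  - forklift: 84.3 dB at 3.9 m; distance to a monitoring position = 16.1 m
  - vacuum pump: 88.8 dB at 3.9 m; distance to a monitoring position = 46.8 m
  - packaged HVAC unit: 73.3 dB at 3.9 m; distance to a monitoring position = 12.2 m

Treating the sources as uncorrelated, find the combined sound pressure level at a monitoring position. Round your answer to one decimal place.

Propagate each source to the receiver with L = L_ref − 20·log₁₀(r/r_ref), then add intensities.
forklift: 84.3 − 20·log₁₀(16.1/3.9) = 84.3 − 12.32 = 71.98 dB.
vacuum pump: 88.8 − 20·log₁₀(46.8/3.9) = 88.8 − 21.58 = 67.22 dB.
packaged HVAC unit: 73.3 − 20·log₁₀(12.2/3.9) = 73.3 − 9.91 = 63.39 dB.
Σ 10^(L/10) = 2.325e+07 → L_total = 10·log₁₀(2.325e+07) = 73.66 dB.

73.7 dB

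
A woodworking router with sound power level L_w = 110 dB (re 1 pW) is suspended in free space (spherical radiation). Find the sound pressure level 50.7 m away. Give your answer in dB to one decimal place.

Free-field spherical radiation: L_p = L_w − 10·log₁₀(4π·r²), r = 50.7 m.
4π·r² = 3.23e+04 m², 10·log₁₀ of that is 45.092 dB.
L_p = 110 − 45.092 = 64.91 dB.

64.9 dB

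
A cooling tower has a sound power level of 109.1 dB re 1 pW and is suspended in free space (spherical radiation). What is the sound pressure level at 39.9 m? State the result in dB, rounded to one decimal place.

66.1 dB

Free-field spherical radiation: L_p = L_w − 10·log₁₀(4π·r²), r = 39.9 m.
4π·r² = 2.001e+04 m², 10·log₁₀ of that is 43.012 dB.
L_p = 109.1 − 43.012 = 66.09 dB.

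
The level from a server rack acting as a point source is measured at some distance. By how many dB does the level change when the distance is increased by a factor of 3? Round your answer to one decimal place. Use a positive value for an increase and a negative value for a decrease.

A point source loses 6 dB per doubling of distance; generally ΔL = −20·log₁₀(r₂/r₁).
ΔL = −20·log₁₀(3) = -9.54 dB.

-9.5 dB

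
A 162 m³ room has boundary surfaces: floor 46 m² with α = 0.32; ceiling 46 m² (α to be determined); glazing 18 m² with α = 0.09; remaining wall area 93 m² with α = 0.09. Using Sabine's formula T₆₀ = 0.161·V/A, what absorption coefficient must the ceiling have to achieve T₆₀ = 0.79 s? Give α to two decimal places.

0.18

A = 0.161·V/T₆₀ = 0.161·162/0.79 = 33.02 m² sabins.
Absorption from the other surfaces = 46·0.32 + 18·0.09 + 93·0.09 = 24.71 m², so the ceiling must supply 8.31 m² over 46 m².
α = 8.31/46 = 0.181.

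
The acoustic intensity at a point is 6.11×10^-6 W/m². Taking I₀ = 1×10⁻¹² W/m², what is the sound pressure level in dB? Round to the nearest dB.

68 dB

I/I₀ = 6.11×10^-6/10⁻¹² = 6.11×10^6, and L = 10·log₁₀(I/I₀).
L = 10·(0.7860 + 6) = 67.86 dB.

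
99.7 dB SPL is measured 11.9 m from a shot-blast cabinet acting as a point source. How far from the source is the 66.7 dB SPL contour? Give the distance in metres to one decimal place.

For a point source L₁ − L₂ = 20·log₁₀(r₂/r₁), so r₂ = r₁·10^((L₁−L₂)/20).
r₂ = 11.9·10^((99.7−66.7)/20) = 11.9·10^(33.0/20) = 531.55 m.

531.6 m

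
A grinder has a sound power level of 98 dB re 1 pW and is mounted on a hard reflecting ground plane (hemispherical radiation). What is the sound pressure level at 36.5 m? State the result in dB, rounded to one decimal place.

L_p = L_w − 10·log₁₀(2π·r²) with r = 36.5 m.
2π·r² = 8371 m², 10·log₁₀ of that is 39.228 dB.
L_p = 98 − 39.228 = 58.77 dB.

58.8 dB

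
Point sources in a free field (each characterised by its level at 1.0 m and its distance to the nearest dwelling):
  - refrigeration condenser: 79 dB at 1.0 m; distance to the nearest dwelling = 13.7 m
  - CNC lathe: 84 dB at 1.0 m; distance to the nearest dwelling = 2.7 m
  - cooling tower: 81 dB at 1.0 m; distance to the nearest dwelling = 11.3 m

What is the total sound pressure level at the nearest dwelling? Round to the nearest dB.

First find each source's level at the receiver (point-source: −20·log₁₀(r/r_ref)), then combine on an intensity basis.
refrigeration condenser: 79 − 20·log₁₀(13.7/1.0) = 79 − 22.73 = 56.27 dB.
CNC lathe: 84 − 20·log₁₀(2.7/1.0) = 84 − 8.63 = 75.37 dB.
cooling tower: 81 − 20·log₁₀(11.3/1.0) = 81 − 21.06 = 59.94 dB.
Σ 10^(L/10) = 3.587e+07 → L_total = 10·log₁₀(3.587e+07) = 75.55 dB.

76 dB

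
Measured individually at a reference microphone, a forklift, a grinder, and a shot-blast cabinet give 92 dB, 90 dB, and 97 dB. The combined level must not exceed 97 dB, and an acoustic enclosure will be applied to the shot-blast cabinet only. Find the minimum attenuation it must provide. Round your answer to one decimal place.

3.1 dB

The untreated sources together contribute 10^(92/10) + 10^(90/10) = 2.585e+09, i.e. 94.12 dB.
To meet 97 dB overall, the treated shot-blast cabinet may contribute at most 10^(97/10) − 2.585e+09 = 2.427e+09, i.e. 93.85 dB.
Required insertion loss = 97 − 93.85 = 3.15 dB.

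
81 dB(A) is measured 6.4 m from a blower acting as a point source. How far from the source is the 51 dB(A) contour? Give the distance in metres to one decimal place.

The 30.0 dB drop corresponds to a distance ratio of 10^(30.0/20) for a point source.
r₂ = 6.4·10^((81−51)/20) = 6.4·10^(30.0/20) = 202.39 m.

202.4 m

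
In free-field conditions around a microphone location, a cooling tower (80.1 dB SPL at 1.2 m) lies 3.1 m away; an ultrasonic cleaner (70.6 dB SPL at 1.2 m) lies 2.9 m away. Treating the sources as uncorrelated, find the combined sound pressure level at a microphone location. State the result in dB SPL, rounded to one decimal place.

Apply inverse-square spreading to bring every level to the receiver, then sum 10^(L/10).
cooling tower: 80.1 − 20·log₁₀(3.1/1.2) = 80.1 − 8.24 = 71.86 dB SPL.
ultrasonic cleaner: 70.6 − 20·log₁₀(2.9/1.2) = 70.6 − 7.66 = 62.94 dB SPL.
Σ 10^(L/10) = 1.730e+07 → L_total = 10·log₁₀(1.730e+07) = 72.38 dB SPL.

72.4 dB SPL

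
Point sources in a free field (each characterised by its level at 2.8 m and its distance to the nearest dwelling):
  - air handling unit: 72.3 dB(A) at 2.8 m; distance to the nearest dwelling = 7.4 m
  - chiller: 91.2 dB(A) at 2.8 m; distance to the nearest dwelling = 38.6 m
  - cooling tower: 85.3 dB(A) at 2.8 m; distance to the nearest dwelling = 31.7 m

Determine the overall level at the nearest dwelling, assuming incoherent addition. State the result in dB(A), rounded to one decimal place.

70.8 dB(A)

Propagate each source to the receiver with L = L_ref − 20·log₁₀(r/r_ref), then add intensities.
air handling unit: 72.3 − 20·log₁₀(7.4/2.8) = 72.3 − 8.44 = 63.86 dB(A).
chiller: 91.2 − 20·log₁₀(38.6/2.8) = 91.2 − 22.79 = 68.41 dB(A).
cooling tower: 85.3 − 20·log₁₀(31.7/2.8) = 85.3 − 21.08 = 64.22 dB(A).
Σ 10^(L/10) = 1.201e+07 → L_total = 10·log₁₀(1.201e+07) = 70.80 dB(A).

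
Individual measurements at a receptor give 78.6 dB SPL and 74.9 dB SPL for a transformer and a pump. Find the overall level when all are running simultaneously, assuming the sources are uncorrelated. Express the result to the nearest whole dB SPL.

80 dB SPL

For uncorrelated sources the intensities add, so convert each level to linear form, sum, and take 10·log₁₀ of the total.
Σ 10^(L/10) = 10^(78.6/10) + 10^(74.9/10) = 1.033e+08.
L_total = 10·log₁₀(1.033e+08) = 80.14 dB SPL.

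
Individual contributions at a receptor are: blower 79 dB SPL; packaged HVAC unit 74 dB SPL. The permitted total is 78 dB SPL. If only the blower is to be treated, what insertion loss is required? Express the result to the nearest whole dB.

The untreated sources together contribute 10^(74/10) = 2.512e+07, i.e. 74.00 dB SPL.
To meet 78 dB SPL overall, the treated blower may contribute at most 10^(78/10) − 2.512e+07 = 3.798e+07, i.e. 75.80 dB SPL.
So the blower must be reduced from 79 to 75.80 dB SPL: IL = 3.20 dB.

3 dB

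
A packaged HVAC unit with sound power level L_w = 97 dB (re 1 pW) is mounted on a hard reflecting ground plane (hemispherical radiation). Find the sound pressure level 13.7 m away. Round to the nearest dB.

66 dB

The power spreads over a hemisphere of area 2π·r², so L_p = L_w − 10·log₁₀(2π·r²).
2π·r² = 1179 m², 10·log₁₀ of that is 30.716 dB.
L_p = 97 − 30.716 = 66.28 dB.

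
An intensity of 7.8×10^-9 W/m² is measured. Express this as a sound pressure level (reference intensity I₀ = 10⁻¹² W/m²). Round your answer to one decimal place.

38.9 dB

Dividing by I₀ shifts the exponent by 12: I/I₀ = 7.8×10^3.
L = 10·(0.8921 + 3) = 38.92 dB.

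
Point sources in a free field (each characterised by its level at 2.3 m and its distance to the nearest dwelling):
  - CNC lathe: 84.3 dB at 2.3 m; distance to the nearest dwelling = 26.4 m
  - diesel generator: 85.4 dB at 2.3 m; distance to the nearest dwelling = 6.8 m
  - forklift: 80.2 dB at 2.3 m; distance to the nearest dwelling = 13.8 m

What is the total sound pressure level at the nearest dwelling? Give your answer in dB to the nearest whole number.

First find each source's level at the receiver (point-source: −20·log₁₀(r/r_ref)), then combine on an intensity basis.
CNC lathe: 84.3 − 20·log₁₀(26.4/2.3) = 84.3 − 21.20 = 63.10 dB.
diesel generator: 85.4 − 20·log₁₀(6.8/2.3) = 85.4 − 9.42 = 75.98 dB.
forklift: 80.2 − 20·log₁₀(13.8/2.3) = 80.2 − 15.56 = 64.64 dB.
Σ 10^(L/10) = 4.462e+07 → L_total = 10·log₁₀(4.462e+07) = 76.50 dB.

76 dB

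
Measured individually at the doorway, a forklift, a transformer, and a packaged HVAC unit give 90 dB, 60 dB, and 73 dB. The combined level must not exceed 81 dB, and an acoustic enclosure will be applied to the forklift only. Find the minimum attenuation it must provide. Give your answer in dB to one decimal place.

Everything except the forklift sums to 10^(60/10) + 10^(73/10) = 2.095e+07 in linear terms, 73.21 dB.
The limit corresponds to 10^(81/10) = 1.259e+08; subtracting the fixed part leaves 1.049e+08 for the forklift, i.e. 80.21 dB.
So the forklift must be reduced from 90 to 80.21 dB: IL = 9.79 dB.

9.8 dB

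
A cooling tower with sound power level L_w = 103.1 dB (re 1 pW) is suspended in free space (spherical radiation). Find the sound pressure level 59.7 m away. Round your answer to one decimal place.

Free-field spherical radiation: L_p = L_w − 10·log₁₀(4π·r²), r = 59.7 m.
4π·r² = 4.479e+04 m², 10·log₁₀ of that is 46.512 dB.
L_p = 103.1 − 46.512 = 56.59 dB.

56.6 dB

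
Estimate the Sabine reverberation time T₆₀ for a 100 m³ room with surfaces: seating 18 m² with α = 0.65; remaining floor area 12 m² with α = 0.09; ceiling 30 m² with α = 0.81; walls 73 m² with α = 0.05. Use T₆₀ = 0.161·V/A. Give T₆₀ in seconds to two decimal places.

0.40 s

Summing Sᵢαᵢ: 18·0.65 + 12·0.09 + 30·0.81 + 73·0.05 = 40.73 m².
T₆₀ = 0.161·V/A = 0.161·100/40.73 = 0.395 s.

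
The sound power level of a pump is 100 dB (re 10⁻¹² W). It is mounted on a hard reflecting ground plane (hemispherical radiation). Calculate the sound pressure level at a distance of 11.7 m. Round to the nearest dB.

71 dB

Free-field hemispherical radiation: L_p = L_w − 10·log₁₀(2π·r²), r = 11.7 m.
2π·r² = 860.1 m², 10·log₁₀ of that is 29.346 dB.
L_p = 100 − 29.346 = 70.65 dB.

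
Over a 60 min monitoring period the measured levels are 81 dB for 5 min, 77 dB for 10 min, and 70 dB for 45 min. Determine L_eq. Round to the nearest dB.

74 dB

The energy average is taken in the linear domain: L_eq = 10·log₁₀[(Σ tᵢ·10^(Lᵢ/10))/T], T = 60 min.
Σ tᵢ·10^(Lᵢ/10) = 5·10^(81/10) + 10·10^(77/10) + 45·10^(70/10) = 1.581e+09.
L_eq = 10·log₁₀(1.581e+09/60) = 74.21 dB.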